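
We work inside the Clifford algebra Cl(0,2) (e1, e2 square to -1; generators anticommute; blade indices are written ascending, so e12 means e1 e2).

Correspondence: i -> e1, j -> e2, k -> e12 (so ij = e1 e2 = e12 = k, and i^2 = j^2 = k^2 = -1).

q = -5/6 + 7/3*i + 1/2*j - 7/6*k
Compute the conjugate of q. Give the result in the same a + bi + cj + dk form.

In blades: q = -5/6 + 7/3*e1 + 1/2*e2 - 7/6*e12.
Conjugation here is Clifford conjugation: the scalar is fixed and the grade-1 and grade-2 blades all flip sign, giving -5/6 - 7/3*e1 - 1/2*e2 + 7/6*e12; translating back:
Answer: -5/6 - 7/3*i - 1/2*j + 7/6*k


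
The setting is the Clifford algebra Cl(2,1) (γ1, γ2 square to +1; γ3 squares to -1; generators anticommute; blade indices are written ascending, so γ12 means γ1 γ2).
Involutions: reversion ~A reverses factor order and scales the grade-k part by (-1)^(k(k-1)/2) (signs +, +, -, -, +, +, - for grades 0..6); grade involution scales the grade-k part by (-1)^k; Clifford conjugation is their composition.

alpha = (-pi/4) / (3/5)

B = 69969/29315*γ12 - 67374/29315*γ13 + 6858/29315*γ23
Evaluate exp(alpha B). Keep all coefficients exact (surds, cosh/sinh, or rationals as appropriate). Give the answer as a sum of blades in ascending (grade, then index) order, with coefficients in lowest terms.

B^2 term by term: the squares give (69969/29315)^2*(γ12)^2 + (-67374/29315)^2*(γ13)^2 + (6858/29315)^2*(γ23)^2 = 4895660961/859369225*(-1) + 4539255876/859369225*(+1) + 47032164/859369225*(+1) = -9/25 (each basis 2-blade squares to minus the product of its generators' squares); cross terms between blades sharing an index anticommute and cancel. So B^2 = -9/25.
B^2 = -9/25 — a negative square means the series sums to a rotation: l = 3/5, alpha*l = -pi/4, so exp(alpha B) = cos(-pi/4) + (sin(-pi/4)/(3/5))*B = sqrt(2)/2 + (-5*sqrt(2)/6)*B.
Answer: sqrt(2)/2 - 23323*sqrt(2)/11726*γ12 + 11229*sqrt(2)/5863*γ13 - 1143*sqrt(2)/5863*γ23


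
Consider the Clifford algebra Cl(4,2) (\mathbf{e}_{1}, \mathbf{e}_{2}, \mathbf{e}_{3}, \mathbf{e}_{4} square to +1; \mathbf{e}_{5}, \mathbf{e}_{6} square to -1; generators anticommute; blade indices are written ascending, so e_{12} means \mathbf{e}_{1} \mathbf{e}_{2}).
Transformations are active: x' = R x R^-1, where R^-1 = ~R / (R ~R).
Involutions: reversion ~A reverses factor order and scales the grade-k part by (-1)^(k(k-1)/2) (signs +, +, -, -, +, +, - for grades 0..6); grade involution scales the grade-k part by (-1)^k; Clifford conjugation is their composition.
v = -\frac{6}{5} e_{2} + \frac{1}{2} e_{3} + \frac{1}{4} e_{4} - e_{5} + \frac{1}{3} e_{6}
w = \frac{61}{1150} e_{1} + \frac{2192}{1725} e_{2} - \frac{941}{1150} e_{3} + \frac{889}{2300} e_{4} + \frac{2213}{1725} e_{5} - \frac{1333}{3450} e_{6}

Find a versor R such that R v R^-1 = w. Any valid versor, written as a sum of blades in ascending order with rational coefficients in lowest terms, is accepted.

Reasoning: v^2 = w^2 = \frac{2309}{3600} since conjugation preserves the quadratic form; R = v + w = \frac{61}{1150} e_{1} + \frac{122}{1725} e_{2} - \frac{183}{575} e_{3} + \frac{366}{575} e_{4} + \frac{488}{1725} e_{5} - \frac{61}{1150} e_{6} is then valid when invertible, keeping its own part and reversing (v - w)/2.
Answer: \frac{61}{1150} e_{1} + \frac{122}{1725} e_{2} - \frac{183}{575} e_{3} + \frac{366}{575} e_{4} + \frac{488}{1725} e_{5} - \frac{61}{1150} e_{6}


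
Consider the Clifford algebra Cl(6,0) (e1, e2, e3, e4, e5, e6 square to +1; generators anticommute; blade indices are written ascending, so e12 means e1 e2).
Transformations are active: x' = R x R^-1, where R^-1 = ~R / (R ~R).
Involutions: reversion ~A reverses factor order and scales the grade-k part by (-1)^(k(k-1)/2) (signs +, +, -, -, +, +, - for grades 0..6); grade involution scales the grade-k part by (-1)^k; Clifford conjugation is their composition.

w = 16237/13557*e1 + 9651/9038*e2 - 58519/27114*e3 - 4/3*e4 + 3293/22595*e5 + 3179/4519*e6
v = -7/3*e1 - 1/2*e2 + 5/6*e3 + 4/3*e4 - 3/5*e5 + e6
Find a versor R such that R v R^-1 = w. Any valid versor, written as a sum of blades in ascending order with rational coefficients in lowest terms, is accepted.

Key observation: q(v) = q(w) = 1429/150 (sandwiches preserve the norm), so R = v + w = -5132/4519*e1 + 2566/4519*e2 - 17962/13557*e3 - 10264/22595*e5 + 7698/4519*e6 works whenever it is invertible — the component of v along it is kept and (v - w)/2 reverses, sending v to w.
Answer: -5132/4519*e1 + 2566/4519*e2 - 17962/13557*e3 - 10264/22595*e5 + 7698/4519*e6


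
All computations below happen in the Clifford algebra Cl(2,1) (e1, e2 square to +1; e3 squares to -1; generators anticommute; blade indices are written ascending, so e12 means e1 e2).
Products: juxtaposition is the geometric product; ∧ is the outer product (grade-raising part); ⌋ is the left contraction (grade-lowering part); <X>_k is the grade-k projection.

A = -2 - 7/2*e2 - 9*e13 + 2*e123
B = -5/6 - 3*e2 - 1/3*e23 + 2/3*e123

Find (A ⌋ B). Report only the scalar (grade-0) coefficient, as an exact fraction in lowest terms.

step 1: 27/2 + 12*e2 + 7/6*e3 + 7/3*e13 + 2/3*e23 - 4/3*e123
Answer: 27/2


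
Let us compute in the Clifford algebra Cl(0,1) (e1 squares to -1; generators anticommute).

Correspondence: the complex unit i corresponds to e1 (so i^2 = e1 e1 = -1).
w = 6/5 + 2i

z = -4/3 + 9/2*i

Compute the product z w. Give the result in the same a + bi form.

In blades: z = -4/3 + 9/2*e1, w = 6/5 + 2*e1.
Distribute z over w term by term (generator squares from the signature, products reordered to ascending indices): (-4/3)*w = -8/5 - 8/3*e1; (9/2*e1)*w = -9 + 27/5*e1.
Sum: -53/5 + 41/15*e1; translating back through the correspondence:
Answer: -53/5 + 41/15*i


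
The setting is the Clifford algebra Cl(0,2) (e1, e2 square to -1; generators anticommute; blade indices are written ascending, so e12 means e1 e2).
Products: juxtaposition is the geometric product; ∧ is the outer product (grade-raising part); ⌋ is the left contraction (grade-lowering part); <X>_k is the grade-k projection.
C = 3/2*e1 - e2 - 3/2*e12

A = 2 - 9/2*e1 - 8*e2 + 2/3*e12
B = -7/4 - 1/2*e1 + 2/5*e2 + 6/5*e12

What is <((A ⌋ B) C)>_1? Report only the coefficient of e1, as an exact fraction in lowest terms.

step 1: -67/20 - 53/5*e1 + 31/5*e2 + 12/5*e12
step 2: 257/10 - 477/40*e1 - 179/20*e2 + 253/40*e12
step 3: -477/40*e1 - 179/20*e2
Answer: -477/40


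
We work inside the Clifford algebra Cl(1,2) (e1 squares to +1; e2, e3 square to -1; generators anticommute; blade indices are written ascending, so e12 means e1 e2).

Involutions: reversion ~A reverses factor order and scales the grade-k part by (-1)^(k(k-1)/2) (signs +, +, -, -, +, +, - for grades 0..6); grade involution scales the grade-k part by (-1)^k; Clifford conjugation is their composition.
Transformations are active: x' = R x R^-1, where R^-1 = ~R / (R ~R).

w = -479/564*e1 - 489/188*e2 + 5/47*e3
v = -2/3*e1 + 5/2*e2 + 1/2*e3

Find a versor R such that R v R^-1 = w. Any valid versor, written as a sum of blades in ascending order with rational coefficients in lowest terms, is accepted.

Sketch: the shared square -109/18 makes R = v + w = -285/188*e1 - 19/188*e2 + 57/94*e3 the natural versor; its sandwich fixes that direction, negates (v - w)/2, and sends v to w.
Answer: -285/188*e1 - 19/188*e2 + 57/94*e3


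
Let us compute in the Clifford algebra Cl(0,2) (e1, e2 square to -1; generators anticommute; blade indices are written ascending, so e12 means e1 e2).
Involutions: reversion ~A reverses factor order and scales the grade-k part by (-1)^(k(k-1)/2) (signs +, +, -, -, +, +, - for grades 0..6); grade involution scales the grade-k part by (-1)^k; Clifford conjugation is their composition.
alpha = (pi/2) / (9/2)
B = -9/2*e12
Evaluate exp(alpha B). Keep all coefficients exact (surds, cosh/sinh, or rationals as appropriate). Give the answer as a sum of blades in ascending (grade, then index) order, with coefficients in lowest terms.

B^2 = (-9/2)^2*(e12)^2 = 81/4*(-1) = -81/4 (a basis 2-blade squares to minus the product of its generators' squares).
B^2 = -81/4 — the series telescopes trigonometrically here: l = 9/2, alpha*l = pi/2, so exp(alpha B) = cos(pi/2) + (sin(pi/2)/(9/2))*B = 0 + (2/9)*B.
Answer: -e12


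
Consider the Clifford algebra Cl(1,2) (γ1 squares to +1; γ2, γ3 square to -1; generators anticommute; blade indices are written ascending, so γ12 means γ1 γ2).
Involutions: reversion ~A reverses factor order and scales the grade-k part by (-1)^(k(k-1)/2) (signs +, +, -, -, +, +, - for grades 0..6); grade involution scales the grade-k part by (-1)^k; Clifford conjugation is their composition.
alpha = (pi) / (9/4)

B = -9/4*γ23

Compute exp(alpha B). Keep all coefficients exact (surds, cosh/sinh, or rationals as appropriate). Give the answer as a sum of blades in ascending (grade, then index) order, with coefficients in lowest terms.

B^2 = (-9/4)^2*(γ23)^2 = 81/16*(-1) = -81/16 (a basis 2-blade squares to minus the product of its generators' squares).
B^2 = -81/16 — the series telescopes trigonometrically here: l = 9/4, alpha*l = pi, so exp(alpha B) = cos(pi) + (sin(pi)/(9/4))*B = -1 + (0)*B.
Answer: -1


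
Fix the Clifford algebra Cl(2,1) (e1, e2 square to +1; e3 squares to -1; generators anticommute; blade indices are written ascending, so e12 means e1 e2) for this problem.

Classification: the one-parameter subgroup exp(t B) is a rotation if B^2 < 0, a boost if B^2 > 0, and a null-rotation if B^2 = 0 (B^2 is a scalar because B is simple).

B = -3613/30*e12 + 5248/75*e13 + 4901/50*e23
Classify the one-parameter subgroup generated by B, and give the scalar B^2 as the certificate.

B^2 term by term: the squares give (-3613/30)^2*(e12)^2 + (5248/75)^2*(e13)^2 + (4901/50)^2*(e23)^2 = 13053769/900*(-1) + 27541504/5625*(+1) + 24019801/2500*(+1) = 0 (each basis 2-blade squares to minus the product of its generators' squares); cross terms between blades sharing an index anticommute and cancel. So B^2 = 0.
Answer: null-rotation, certificate B^2 = 0. The invariant at work: B^2 = 0 is unchanged by conjugation, hence its sign classifies the subgroup whatever basis B is written in.


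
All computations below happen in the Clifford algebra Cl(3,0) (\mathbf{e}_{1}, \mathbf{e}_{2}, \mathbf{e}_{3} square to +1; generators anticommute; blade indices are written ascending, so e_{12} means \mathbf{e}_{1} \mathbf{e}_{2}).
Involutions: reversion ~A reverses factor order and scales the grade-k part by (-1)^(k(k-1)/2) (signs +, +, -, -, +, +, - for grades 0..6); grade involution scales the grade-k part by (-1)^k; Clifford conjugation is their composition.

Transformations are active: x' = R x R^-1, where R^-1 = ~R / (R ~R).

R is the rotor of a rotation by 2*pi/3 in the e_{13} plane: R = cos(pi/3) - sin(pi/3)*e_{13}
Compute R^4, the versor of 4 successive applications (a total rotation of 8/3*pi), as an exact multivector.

Half-angle bookkeeping: 4 applications in e_{13} add up to rotor phase 4*pi/3 = \frac{4 \pi}{3}, so R^4 = cos(\frac{4 \pi}{3}) - sin(\frac{4 \pi}{3})*e_{13}.
cos(\frac{4 \pi}{3}) = - \frac{1}{2} and sin(\frac{4 \pi}{3}) = - \frac{\sqrt{3}}{2}, so R^4 = -\frac{1}{2} + \frac{\sqrt{3}}{2} e_{13}. The net rotation is 2/3*pi (after discarding 1 full turn, each of which contributes a factor -1 to the rotor); the rotor keeps the half-angle phase exactly.
Answer: -\frac{1}{2} + \frac{\sqrt{3}}{2} e_{13}


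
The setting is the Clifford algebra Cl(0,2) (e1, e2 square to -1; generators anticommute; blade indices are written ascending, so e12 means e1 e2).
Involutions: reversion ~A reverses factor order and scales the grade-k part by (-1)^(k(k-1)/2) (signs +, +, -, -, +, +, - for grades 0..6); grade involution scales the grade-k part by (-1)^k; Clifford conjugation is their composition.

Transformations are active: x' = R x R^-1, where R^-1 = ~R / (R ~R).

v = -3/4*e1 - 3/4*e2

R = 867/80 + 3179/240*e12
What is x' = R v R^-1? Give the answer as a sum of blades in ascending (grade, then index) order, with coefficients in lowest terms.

~R = 867/80 - 3179/240*e12, and R ~R = 8435621/28800, so R^-1 = ~R / (8435621/28800).
R v = 289/160*e1 - 289/16*e2
Answer: 357/404*e1 - 237/404*e2


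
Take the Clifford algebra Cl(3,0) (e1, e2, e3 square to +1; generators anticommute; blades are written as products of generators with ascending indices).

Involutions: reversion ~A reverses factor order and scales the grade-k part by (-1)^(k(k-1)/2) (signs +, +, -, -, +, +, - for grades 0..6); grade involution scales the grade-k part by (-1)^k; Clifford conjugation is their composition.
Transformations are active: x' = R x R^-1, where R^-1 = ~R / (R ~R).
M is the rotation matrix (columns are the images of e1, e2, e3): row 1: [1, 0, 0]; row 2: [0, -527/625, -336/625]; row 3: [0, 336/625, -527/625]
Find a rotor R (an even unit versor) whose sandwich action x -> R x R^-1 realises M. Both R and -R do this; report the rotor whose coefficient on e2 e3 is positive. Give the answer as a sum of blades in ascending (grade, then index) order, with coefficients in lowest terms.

Method: write R = a + b12*e1 e2 + b13*e1 e3 + b23*e2 e3 with a^2 + b12^2 + b13^2 + b23^2 = 1 (so R^-1 = ~R). Expanding the columns R e_j ~R gives tr M = 4a^2 - 1 and, from the antisymmetric part, M21 - M12 = -4a*b12, M13 - M31 = 4a*b13, M32 - M23 = -4a*b23.
Here tr M = -429/625, so a^2 = (1 + tr M)/4 = 49/625 and a = ±7/25. Taking a = 7/25: M21 - M12 = 0, M13 - M31 = 0, M32 - M23 = 672/625, giving b12 = 0, b13 = 0, b23 = -24/25, i.e. R = 7/25 - 24/25*e2 e3.
Its e2 e3 coefficient is negative, so report the other preimage -R.
Answer: -7/25 + 24/25*e2 e3. Sheet selection: the two-to-one cover makes ±R indistinguishable at the matrix level (trace -429/625), so uniqueness comes from the required sign on e2 e3.


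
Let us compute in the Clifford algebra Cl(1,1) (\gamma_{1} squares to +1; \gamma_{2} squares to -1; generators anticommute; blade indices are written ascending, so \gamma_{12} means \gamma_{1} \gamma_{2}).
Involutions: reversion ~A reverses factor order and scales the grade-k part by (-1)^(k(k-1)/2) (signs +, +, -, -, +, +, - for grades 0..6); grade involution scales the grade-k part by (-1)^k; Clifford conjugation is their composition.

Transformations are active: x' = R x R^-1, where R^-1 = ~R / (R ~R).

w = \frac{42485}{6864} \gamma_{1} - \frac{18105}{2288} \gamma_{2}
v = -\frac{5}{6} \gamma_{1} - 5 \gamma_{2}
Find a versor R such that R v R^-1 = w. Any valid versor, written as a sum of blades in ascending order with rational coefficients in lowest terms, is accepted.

Key observation: q(v) = q(w) = -\frac{875}{36} (sandwiches preserve the norm), so R = v + w = \frac{12255}{2288} \gamma_{1} - \frac{29545}{2288} \gamma_{2} works whenever it is invertible — the component of v along it is kept and (v - w)/2 reverses, sending v to w.
Answer: \frac{12255}{2288} \gamma_{1} - \frac{29545}{2288} \gamma_{2}


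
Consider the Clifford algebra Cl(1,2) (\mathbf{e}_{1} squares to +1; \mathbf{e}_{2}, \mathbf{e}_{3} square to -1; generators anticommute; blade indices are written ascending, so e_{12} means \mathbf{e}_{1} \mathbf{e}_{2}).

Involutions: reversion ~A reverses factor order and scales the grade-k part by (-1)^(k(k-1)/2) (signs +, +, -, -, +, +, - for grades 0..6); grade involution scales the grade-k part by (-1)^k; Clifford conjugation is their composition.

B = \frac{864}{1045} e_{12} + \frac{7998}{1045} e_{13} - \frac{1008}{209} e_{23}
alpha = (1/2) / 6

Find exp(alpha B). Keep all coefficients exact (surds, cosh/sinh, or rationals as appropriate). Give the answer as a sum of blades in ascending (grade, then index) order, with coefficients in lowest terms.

B^2 term by term: the squares give (\frac{864}{1045})^2*(e_{12})^2 + (\frac{7998}{1045})^2*(e_{13})^2 + (-\frac{1008}{209})^2*(e_{23})^2 = \frac{746496}{1092025}*(+1) + \frac{63968004}{1092025}*(+1) + \frac{1016064}{43681}*(-1) = 36 (each basis 2-blade squares to minus the product of its generators' squares); cross terms between blades sharing an index anticommute and cancel. So B^2 = 36.
B^2 = 36 — hyperbolic case — the even/odd split gives cosh and sinh: l = 6, alpha*l = \frac{1}{2}, so exp(alpha B) = cosh(\frac{1}{2}) + (sinh(\frac{1}{2})/6)*B = \cosh{\left(\frac{1}{2} \right)} + (\frac{\sinh{\left(\frac{1}{2} \right)}}{6})*B.
Answer: \cosh{\left(\frac{1}{2} \right)} + \frac{144 \sinh{\left(\frac{1}{2} \right)}}{1045} e_{12} + \frac{1333 \sinh{\left(\frac{1}{2} \right)}}{1045} e_{13} - \frac{168 \sinh{\left(\frac{1}{2} \right)}}{209} e_{23}


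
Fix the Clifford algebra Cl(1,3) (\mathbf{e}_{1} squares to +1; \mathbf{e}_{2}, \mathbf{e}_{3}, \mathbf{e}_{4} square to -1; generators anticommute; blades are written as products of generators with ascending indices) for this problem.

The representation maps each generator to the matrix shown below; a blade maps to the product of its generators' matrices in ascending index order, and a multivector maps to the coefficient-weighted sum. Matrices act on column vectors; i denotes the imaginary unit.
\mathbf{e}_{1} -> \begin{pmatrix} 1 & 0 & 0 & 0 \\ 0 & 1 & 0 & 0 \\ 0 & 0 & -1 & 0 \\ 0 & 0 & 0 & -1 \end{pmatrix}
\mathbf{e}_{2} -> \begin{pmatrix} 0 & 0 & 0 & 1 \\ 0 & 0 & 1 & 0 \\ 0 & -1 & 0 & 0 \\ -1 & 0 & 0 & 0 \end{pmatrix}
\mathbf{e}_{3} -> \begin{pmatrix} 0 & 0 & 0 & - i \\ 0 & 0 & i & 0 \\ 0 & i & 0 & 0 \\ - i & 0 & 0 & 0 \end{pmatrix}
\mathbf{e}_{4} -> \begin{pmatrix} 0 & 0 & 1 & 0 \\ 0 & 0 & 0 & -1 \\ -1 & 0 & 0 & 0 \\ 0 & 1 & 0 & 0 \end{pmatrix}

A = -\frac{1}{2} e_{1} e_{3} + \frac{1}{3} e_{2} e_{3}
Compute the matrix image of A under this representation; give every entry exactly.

Bivector images (products of the table entries): rho(e_{1} e_{3}) = rho(\mathbf{e}_{1})rho(\mathbf{e}_{3}) = \begin{pmatrix} 0 & 0 & 0 & - i \\ 0 & 0 & i & 0 \\ 0 & - i & 0 & 0 \\ i & 0 & 0 & 0 \end{pmatrix}; rho(e_{2} e_{3}) = rho(\mathbf{e}_{2})rho(\mathbf{e}_{3}) = \begin{pmatrix} - i & 0 & 0 & 0 \\ 0 & i & 0 & 0 \\ 0 & 0 & - i & 0 \\ 0 & 0 & 0 & i \end{pmatrix}.
M = (-\frac{1}{2})*rho(e_{1} e_{3}) + (\frac{1}{3})*rho(e_{2} e_{3}), summed entrywise:
Answer: \begin{pmatrix} - \frac{i}{3} & 0 & 0 & \frac{i}{2} \\ 0 & \frac{i}{3} & - \frac{i}{2} & 0 \\ 0 & \frac{i}{2} & - \frac{i}{3} & 0 \\ - \frac{i}{2} & 0 & 0 & \frac{i}{3} \end{pmatrix}


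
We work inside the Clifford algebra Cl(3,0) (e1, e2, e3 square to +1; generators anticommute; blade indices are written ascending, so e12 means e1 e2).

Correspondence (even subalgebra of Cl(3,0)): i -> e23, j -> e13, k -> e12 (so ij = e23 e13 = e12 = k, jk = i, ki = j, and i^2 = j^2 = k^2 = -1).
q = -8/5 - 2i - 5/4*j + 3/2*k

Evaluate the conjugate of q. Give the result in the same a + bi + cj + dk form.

In blades: q = -8/5 + 3/2*e12 - 5/4*e13 - 2*e23.
Quaternion conjugation is reversion on the even subalgebra: the scalar is fixed and every grade-2 blade flips sign, giving -8/5 - 3/2*e12 + 5/4*e13 + 2*e23; translating back:
Answer: -8/5 + 2i + 5/4*j - 3/2*k


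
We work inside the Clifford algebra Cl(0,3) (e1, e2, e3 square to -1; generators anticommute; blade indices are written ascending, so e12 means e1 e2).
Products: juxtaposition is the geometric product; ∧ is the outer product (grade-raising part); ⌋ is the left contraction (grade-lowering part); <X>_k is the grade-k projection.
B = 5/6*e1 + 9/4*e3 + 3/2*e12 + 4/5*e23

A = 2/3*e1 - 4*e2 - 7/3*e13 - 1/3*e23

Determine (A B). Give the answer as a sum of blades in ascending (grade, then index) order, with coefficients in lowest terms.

step 1: -13/45 - 3/4*e1 - 1/4*e2 + 113/90*e3 + 22/15*e12 + e13 - 11/2*e23 + 23/90*e123
Answer: -13/45 - 3/4*e1 - 1/4*e2 + 113/90*e3 + 22/15*e12 + e13 - 11/2*e23 + 23/90*e123


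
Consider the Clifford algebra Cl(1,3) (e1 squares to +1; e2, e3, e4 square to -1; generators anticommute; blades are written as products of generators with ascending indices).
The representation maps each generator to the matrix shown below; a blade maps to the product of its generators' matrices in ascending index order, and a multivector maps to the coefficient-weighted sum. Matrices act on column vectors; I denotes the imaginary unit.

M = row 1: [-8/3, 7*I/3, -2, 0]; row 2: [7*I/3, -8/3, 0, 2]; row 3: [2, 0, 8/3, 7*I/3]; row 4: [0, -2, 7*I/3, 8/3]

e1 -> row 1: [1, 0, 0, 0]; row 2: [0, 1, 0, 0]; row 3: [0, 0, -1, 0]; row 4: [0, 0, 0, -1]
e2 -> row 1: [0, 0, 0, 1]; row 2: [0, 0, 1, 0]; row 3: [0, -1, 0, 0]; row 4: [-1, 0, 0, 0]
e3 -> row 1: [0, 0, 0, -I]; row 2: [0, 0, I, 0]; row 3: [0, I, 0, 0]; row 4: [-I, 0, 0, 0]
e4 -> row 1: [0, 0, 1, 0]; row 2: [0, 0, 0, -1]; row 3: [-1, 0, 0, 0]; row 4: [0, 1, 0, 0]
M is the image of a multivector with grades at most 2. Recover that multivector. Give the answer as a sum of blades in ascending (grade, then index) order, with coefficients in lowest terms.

Method: the blade images are trace-orthogonal — tr(rho(e_A) rho(e_B)^-1) = 4 if A = B and 0 otherwise — and rho(e_A)^-1 = (e_A)^2 * rho(e_A) with (e_A)^2 = +1 or -1, so the coefficient of e_A in the preimage is (e_A)^2 * tr(M rho(e_A))/4.
Nonzero projections over blades of grade <= 2: e1: (e1)^2 = +1, tr(M rho(e1)) = -32/3, coefficient -8/3; e4: (e4)^2 = -1, tr(M rho(e4)) = 8, coefficient -2; e3 e4: (e3 e4)^2 = -1, tr(M rho(e3 e4)) = 28/3, coefficient -7/3. Every other blade of grade <= 2 projects to 0.
Answer: -8/3*e1 - 2*e4 - 7/3*e3 e4


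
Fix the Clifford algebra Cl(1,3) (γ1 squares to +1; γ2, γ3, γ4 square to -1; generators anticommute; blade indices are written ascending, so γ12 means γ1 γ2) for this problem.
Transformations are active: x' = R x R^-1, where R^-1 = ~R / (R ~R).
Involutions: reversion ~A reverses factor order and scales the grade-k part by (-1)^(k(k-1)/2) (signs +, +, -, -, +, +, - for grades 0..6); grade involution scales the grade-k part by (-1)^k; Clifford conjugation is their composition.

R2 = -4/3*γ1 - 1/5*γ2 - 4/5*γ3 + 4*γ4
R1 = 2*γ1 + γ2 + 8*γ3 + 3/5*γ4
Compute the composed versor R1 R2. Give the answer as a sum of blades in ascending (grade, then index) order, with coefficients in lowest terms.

Distribute over the terms of R1 (each basis-blade product reordered to ascending indices, repeated generators contracted through their squares):
(2*γ1) R2 = -8/3 - 2/5*γ12 - 8/5*γ13 + 8*γ14
(γ2) R2 = 1/5 + 4/3*γ12 - 4/5*γ23 + 4*γ24
(8*γ3) R2 = 32/5 + 32/3*γ13 + 8/5*γ23 + 32*γ34
(3/5*γ4) R2 = -12/5 + 4/5*γ14 + 3/25*γ24 + 12/25*γ34
Summing the partial products and collecting blades:
Answer: 23/15 + 14/15*γ12 + 136/15*γ13 + 44/5*γ14 + 4/5*γ23 + 103/25*γ24 + 812/25*γ34


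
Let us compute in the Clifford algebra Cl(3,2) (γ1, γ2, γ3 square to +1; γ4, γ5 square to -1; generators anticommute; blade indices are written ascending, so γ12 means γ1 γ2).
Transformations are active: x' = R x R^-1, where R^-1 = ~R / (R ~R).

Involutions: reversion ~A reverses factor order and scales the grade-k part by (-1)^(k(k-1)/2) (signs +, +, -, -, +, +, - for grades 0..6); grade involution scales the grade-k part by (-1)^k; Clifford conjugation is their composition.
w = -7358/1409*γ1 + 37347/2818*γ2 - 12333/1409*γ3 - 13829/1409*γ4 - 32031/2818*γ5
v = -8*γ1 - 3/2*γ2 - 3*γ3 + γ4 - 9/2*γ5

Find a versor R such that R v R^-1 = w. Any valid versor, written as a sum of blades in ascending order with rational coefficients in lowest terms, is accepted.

Here q(v) = q(w) = 54; the classical choice R = v + w = -18630/1409*γ1 + 16560/1409*γ2 - 16560/1409*γ3 - 12420/1409*γ4 - 22356/1409*γ5 then realises v -> w under the sandwich.
Answer: -18630/1409*γ1 + 16560/1409*γ2 - 16560/1409*γ3 - 12420/1409*γ4 - 22356/1409*γ5


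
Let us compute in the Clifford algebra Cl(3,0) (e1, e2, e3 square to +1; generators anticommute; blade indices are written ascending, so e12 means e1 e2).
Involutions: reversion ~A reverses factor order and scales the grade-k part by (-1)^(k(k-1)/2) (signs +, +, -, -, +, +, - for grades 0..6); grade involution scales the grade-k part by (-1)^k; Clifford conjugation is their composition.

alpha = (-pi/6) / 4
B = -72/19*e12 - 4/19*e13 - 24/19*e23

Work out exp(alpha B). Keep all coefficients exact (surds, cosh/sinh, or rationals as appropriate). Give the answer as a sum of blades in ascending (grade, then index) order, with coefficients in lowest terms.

B^2 term by term: the squares give (-72/19)^2*(e12)^2 + (-4/19)^2*(e13)^2 + (-24/19)^2*(e23)^2 = 5184/361*(-1) + 16/361*(-1) + 576/361*(-1) = -16 (each basis 2-blade squares to minus the product of its generators' squares); cross terms between blades sharing an index anticommute and cancel. So B^2 = -16.
B^2 = -16 — B^2 < 0, so the exponential closes trigonometrically: l = 4, alpha*l = -pi/6, so exp(alpha B) = cos(-pi/6) + (sin(-pi/6)/4)*B = sqrt(3)/2 + (-1/8)*B.
Answer: sqrt(3)/2 + 9/19*e12 + 1/38*e13 + 3/19*e23


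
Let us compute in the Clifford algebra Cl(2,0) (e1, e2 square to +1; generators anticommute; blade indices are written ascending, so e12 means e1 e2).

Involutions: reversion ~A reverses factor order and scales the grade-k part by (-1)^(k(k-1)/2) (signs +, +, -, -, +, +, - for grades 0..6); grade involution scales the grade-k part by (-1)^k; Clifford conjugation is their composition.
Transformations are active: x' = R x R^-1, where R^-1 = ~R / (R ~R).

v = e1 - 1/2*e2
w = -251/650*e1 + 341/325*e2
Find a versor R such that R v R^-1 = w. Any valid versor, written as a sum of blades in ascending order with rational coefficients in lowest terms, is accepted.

Since q(v) = q(w) = 5/4, the sum R = v + w = 399/650*e1 + 357/650*e2 does the job whenever invertible.
Answer: 399/650*e1 + 357/650*e2


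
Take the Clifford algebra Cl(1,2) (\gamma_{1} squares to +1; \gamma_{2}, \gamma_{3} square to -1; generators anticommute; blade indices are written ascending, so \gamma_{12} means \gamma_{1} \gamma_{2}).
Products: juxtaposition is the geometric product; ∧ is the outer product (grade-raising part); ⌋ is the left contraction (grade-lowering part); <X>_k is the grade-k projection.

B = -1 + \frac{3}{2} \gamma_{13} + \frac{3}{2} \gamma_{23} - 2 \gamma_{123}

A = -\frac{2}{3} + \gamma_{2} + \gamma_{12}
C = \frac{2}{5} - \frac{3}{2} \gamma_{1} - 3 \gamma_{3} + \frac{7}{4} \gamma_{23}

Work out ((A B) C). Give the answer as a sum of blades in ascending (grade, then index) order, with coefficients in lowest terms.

step 1: \frac{2}{3} - \gamma_{2} - \frac{7}{2} \gamma_{3} - \gamma_{12} - \frac{9}{2} \gamma_{13} - \frac{5}{2} \gamma_{23} - \frac{1}{6} \gamma_{123}
step 2: -\frac{703}{120} - \frac{341}{24} \gamma_{1} - \frac{621}{40} \gamma_{2} - \frac{42}{5} \gamma_{3} - \frac{411}{40} \gamma_{12} - \frac{53}{10} \gamma_{13} + \frac{41}{12} \gamma_{23} + \frac{401}{60} \gamma_{123}
Answer: -\frac{703}{120} - \frac{341}{24} \gamma_{1} - \frac{621}{40} \gamma_{2} - \frac{42}{5} \gamma_{3} - \frac{411}{40} \gamma_{12} - \frac{53}{10} \gamma_{13} + \frac{41}{12} \gamma_{23} + \frac{401}{60} \gamma_{123}


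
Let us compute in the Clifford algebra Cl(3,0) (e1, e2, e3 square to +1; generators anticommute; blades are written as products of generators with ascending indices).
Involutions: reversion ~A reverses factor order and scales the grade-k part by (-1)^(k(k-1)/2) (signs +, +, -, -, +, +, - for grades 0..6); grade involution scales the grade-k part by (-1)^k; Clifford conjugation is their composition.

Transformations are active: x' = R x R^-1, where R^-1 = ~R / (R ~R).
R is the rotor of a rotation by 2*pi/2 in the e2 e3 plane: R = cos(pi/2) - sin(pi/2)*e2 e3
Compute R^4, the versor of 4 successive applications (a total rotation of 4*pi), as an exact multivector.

Rotor phase runs at HALF the rotation angle; powers of one rotor simply add phase, so after 4 steps in e2 e3 the phase is 4*pi/2 = 2*pi and R^4 = cos(2*pi) - sin(2*pi)*e2 e3.
cos(2*pi) = 1 and sin(2*pi) = 0, so R^4 = 1. The total rotation 4*pi is 2 full turns, so every vector returns to itself, yet the rotor is +1, back on the identity sheet (an even number of 2*pi turns).
Answer: 1


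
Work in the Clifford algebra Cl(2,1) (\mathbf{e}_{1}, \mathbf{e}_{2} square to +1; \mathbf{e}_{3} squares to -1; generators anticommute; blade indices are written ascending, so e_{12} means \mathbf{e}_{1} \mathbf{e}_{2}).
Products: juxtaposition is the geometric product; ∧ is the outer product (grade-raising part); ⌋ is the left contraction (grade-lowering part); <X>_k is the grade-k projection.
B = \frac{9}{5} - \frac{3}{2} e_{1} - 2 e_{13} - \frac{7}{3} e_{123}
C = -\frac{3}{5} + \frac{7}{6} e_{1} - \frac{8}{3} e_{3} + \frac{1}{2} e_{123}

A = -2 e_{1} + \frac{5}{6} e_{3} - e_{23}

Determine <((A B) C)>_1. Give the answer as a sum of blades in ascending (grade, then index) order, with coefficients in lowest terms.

step 1: 3 - \frac{44}{15} e_{1} + \frac{11}{2} e_{3} - \frac{1}{18} e_{12} + \frac{5}{4} e_{13} + \frac{43}{15} e_{23} + \frac{3}{2} e_{123}
step 2: \frac{367}{36} + \frac{752}{75} e_{1} + \frac{7651}{1080} e_{2} - \frac{4583}{360} e_{3} + \frac{77}{60} e_{12} + \frac{59}{90} e_{13} - \frac{431}{300} e_{23} + \frac{221}{54} e_{123}
step 3: \frac{752}{75} e_{1} + \frac{7651}{1080} e_{2} - \frac{4583}{360} e_{3}
Answer: \frac{752}{75} e_{1} + \frac{7651}{1080} e_{2} - \frac{4583}{360} e_{3}


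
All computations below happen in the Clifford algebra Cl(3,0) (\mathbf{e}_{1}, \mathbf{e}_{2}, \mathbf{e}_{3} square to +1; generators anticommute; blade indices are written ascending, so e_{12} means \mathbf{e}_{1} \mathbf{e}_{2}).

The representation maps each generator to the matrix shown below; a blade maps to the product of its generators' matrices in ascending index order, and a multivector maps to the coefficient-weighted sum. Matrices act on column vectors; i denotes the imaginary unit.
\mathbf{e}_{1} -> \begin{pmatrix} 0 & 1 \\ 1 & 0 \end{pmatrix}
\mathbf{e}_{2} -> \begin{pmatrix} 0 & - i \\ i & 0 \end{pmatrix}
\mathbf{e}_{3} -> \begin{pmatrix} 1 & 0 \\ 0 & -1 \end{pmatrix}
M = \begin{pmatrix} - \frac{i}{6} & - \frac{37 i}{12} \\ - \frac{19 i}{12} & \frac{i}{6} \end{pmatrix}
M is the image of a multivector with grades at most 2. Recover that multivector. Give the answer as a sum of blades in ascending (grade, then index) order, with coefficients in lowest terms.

Method: 1, rho(e_{1}), rho(e_{2}), rho(e_{3}) form a trace-orthogonal basis of the 2x2 complex matrices (tr(X Y) = 2 if X = Y, else 0), so M = m0*1 + m1*rho(e_{1}) + m2*rho(e_{2}) + m3*rho(e_{3}) with m0 = tr(M)/2 = 0, m1 = tr(M rho(e_{1}))/2 = - \frac{7 i}{3}, m2 = tr(M rho(e_{2}))/2 = \frac{3}{4}, m3 = tr(M rho(e_{3}))/2 = - \frac{i}{6}.
Multiplying table entries, the bivector images are rho(e_{12}) = i*rho(e_{3}), rho(e_{13}) = -i*rho(e_{2}), rho(e_{23}) = i*rho(e_{1}); with real blade coefficients the real parts of m0..m3 are the coefficients of 1, e_{1}, e_{2}, e_{3} and the imaginary parts give the bivectors (e_{23}: Im m1, e_{13}: -Im m2, e_{12}: Im m3).
Answer: \frac{3}{4} e_{2} - \frac{1}{6} e_{12} - \frac{7}{3} e_{23}


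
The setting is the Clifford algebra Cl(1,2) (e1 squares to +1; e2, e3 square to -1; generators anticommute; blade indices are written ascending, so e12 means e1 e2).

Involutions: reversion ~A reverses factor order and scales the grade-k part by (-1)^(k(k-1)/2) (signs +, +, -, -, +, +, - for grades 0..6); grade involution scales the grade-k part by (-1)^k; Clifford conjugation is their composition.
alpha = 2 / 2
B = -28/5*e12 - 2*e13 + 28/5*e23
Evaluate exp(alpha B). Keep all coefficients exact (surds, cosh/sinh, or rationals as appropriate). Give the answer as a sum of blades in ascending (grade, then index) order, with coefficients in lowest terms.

B^2 term by term: the squares give (-28/5)^2*(e12)^2 + (-2)^2*(e13)^2 + (28/5)^2*(e23)^2 = 784/25*(+1) + 4*(+1) + 784/25*(-1) = 4 (each basis 2-blade squares to minus the product of its generators' squares); cross terms between blades sharing an index anticommute and cancel. So B^2 = 4.
B^2 = 4 — hyperbolic case — the even/odd split gives cosh and sinh: l = 2, alpha*l = 2, so exp(alpha B) = cosh(2) + (sinh(2)/2)*B = cosh(2) + (sinh(2)/2)*B.
Answer: cosh(2) - 14*sinh(2)/5*e12 - sinh(2)*e13 + 14*sinh(2)/5*e23


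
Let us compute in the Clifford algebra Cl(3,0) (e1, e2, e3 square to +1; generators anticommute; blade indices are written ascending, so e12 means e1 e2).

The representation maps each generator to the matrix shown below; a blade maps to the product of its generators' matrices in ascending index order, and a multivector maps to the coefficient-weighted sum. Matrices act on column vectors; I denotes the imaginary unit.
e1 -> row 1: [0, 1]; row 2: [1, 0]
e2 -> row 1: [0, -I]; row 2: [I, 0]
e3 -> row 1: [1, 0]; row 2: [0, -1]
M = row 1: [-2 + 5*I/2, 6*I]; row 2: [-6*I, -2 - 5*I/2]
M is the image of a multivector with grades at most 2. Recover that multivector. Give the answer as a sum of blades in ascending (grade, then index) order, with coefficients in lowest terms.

Method: 1, rho(e1), rho(e2), rho(e3) form a trace-orthogonal basis of the 2x2 complex matrices (tr(X Y) = 2 if X = Y, else 0), so M = m0*1 + m1*rho(e1) + m2*rho(e2) + m3*rho(e3) with m0 = tr(M)/2 = -2, m1 = tr(M rho(e1))/2 = 0, m2 = tr(M rho(e2))/2 = -6, m3 = tr(M rho(e3))/2 = 5*I/2.
Multiplying table entries, the bivector images are rho(e12) = I*rho(e3), rho(e13) = -I*rho(e2), rho(e23) = I*rho(e1); with real blade coefficients the real parts of m0..m3 are the coefficients of 1, e1, e2, e3 and the imaginary parts give the bivectors (e23: Im m1, e13: -Im m2, e12: Im m3).
Answer: -2 - 6*e2 + 5/2*e12


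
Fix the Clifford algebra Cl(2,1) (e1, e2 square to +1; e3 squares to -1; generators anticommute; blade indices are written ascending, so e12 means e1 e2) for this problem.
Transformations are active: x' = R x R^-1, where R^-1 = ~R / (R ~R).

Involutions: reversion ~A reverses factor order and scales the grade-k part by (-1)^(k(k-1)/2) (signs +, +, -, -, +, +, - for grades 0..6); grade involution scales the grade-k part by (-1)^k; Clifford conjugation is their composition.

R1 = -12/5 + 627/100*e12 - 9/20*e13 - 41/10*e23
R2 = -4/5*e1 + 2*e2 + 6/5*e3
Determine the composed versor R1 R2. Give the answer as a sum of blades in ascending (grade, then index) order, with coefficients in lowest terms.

Distribute over the terms of R2 (each basis-blade product reordered to ascending indices, repeated generators contracted through their squares):
R1 (-4/5*e1) = 48/25*e1 + 627/125*e2 - 9/25*e3 + 82/25*e123
R1 (2*e2) = 627/50*e1 - 24/5*e2 + 41/5*e3 + 9/10*e123
R1 (6/5*e3) = 27/50*e1 + 123/25*e2 - 72/25*e3 + 1881/250*e123
Summing the partial products and collecting blades:
Answer: 15*e1 + 642/125*e2 + 124/25*e3 + 1463/125*e123


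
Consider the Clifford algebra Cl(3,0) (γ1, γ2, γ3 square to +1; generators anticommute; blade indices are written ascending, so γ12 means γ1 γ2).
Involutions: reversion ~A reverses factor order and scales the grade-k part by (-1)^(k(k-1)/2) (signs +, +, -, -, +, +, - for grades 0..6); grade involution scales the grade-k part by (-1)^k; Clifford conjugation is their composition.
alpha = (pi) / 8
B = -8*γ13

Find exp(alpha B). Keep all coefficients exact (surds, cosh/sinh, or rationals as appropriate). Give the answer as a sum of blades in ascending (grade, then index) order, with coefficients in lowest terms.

B^2 = (-8)^2*(γ13)^2 = 64*(-1) = -64 (a basis 2-blade squares to minus the product of its generators' squares).
B^2 = -64 — the series telescopes trigonometrically here: l = 8, alpha*l = pi, so exp(alpha B) = cos(pi) + (sin(pi)/8)*B = -1 + (0)*B.
Answer: -1


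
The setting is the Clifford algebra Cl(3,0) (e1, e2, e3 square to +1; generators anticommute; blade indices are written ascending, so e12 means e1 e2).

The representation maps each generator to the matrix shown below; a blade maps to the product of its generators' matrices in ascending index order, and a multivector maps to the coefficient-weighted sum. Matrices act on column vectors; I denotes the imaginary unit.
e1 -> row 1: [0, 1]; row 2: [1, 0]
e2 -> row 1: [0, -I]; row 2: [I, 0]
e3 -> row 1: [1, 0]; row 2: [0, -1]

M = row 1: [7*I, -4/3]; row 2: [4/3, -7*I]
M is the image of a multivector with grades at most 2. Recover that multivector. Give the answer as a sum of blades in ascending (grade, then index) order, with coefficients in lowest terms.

Method: 1, rho(e1), rho(e2), rho(e3) form a trace-orthogonal basis of the 2x2 complex matrices (tr(X Y) = 2 if X = Y, else 0), so M = m0*1 + m1*rho(e1) + m2*rho(e2) + m3*rho(e3) with m0 = tr(M)/2 = 0, m1 = tr(M rho(e1))/2 = 0, m2 = tr(M rho(e2))/2 = -4*I/3, m3 = tr(M rho(e3))/2 = 7*I.
Multiplying table entries, the bivector images are rho(e12) = I*rho(e3), rho(e13) = -I*rho(e2), rho(e23) = I*rho(e1); with real blade coefficients the real parts of m0..m3 are the coefficients of 1, e1, e2, e3 and the imaginary parts give the bivectors (e23: Im m1, e13: -Im m2, e12: Im m3).
Answer: 7*e12 + 4/3*e13


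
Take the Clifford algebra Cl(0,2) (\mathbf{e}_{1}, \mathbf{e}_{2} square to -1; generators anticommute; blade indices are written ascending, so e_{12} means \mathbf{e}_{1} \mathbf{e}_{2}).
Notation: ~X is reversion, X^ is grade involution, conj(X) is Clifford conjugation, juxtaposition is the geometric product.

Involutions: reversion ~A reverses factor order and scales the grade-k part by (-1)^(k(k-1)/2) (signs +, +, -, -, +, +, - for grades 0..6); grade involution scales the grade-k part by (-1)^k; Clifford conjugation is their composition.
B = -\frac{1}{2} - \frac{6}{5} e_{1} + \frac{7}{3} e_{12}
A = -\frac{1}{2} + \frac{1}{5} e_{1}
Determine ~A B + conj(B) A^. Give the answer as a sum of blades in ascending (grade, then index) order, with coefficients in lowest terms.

first term: \frac{49}{100} + \frac{1}{2} e_{1} - \frac{7}{15} e_{2} - \frac{7}{6} e_{12}
second term: \frac{49}{100} - \frac{1}{2} e_{1} + \frac{7}{15} e_{2} + \frac{7}{6} e_{12}
Answer: \frac{49}{50}


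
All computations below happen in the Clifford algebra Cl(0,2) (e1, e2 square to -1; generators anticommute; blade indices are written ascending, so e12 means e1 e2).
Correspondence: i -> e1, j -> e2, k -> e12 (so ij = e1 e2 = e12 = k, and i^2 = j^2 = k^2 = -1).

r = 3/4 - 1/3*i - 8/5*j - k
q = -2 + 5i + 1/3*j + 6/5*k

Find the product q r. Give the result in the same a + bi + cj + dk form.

In blades: q = -2 + 5*e1 + 1/3*e2 + 6/5*e12, r = 3/4 - 1/3*e1 - 8/5*e2 - e12.
Distribute q over r term by term (generator squares from the signature, products reordered to ascending indices): (-2)*r = -3/2 + 2/3*e1 + 16/5*e2 + 2*e12; (5*e1)*r = 5/3 + 15/4*e1 + 5*e2 - 8*e12; (1/3*e2)*r = 8/15 - 1/3*e1 + 1/4*e2 + 1/9*e12; (6/5*e12)*r = 6/5 + 48/25*e1 - 2/5*e2 + 9/10*e12.
Sum: 19/10 + 1801/300*e1 + 161/20*e2 - 449/90*e12; translating back through the correspondence:
Answer: 19/10 + 1801/300*i + 161/20*j - 449/90*k


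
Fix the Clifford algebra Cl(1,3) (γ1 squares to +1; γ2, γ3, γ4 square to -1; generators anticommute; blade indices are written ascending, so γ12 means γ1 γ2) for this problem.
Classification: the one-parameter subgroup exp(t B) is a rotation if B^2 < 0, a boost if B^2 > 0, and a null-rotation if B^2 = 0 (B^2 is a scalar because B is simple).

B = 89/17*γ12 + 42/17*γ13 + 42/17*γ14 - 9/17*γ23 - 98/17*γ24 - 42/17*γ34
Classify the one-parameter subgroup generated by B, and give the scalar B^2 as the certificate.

B^2 term by term: the squares give (89/17)^2*(γ12)^2 + (42/17)^2*(γ13)^2 + (42/17)^2*(γ14)^2 + (-9/17)^2*(γ23)^2 + (-98/17)^2*(γ24)^2 + (-42/17)^2*(γ34)^2 = 7921/289*(+1) + 1764/289*(+1) + 1764/289*(+1) + 81/289*(-1) + 9604/289*(-1) + 1764/289*(-1) = 0 (each basis 2-blade squares to minus the product of its generators' squares); cross terms between blades sharing an index anticommute and cancel; the commuting (index-disjoint) pairs give grade-4 terms 2*c*c'*(blade product), which cancel blade by blade — γ1234: -7476/289 + 8232/289 - 756/289 = 0 — confirming B is simple. So B^2 = 0.
Answer: null-rotation, certificate B^2 = 0. Why this suffices: the scalar 0 survives any versor conjugation, so its sign alone determines the class however B is presented.


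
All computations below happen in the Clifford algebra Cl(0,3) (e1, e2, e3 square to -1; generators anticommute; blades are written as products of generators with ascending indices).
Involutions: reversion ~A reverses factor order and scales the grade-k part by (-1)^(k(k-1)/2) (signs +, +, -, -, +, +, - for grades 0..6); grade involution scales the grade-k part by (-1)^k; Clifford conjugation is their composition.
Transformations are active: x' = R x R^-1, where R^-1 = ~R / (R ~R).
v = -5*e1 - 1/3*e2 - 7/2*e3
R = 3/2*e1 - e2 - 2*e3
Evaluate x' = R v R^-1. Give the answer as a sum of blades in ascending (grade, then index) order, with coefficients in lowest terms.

~R = 3/2*e1 - e2 - 2*e3, and R ~R = -29/4, so R^-1 = ~R / (-29/4).
R v = 1/6 - 11/2*e1 e2 - 61/4*e1 e3 + 17/6*e2 e3
Answer: 143/29*e1 + 11/29*e2 + 625/174*e3
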